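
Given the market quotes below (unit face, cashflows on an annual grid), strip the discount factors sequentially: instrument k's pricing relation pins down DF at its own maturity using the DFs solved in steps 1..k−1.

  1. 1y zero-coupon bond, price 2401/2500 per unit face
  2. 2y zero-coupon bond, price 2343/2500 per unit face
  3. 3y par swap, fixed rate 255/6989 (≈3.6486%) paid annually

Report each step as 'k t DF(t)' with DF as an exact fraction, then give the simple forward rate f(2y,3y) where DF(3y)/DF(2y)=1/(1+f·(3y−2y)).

step 1 [1y] zero: DF = P = 2401/2500 ≈ 0.960400
step 2 [2y] zero: DF = P = 2343/2500 ≈ 0.937200
step 3 [3y] swap r/1=255/6989: DF=(1 − 255/6989·(0.960400+0.937200))/(1+255/6989) = 449/500 ≈ 0.898000

1 1 2401/2500
2 2 2343/2500
3 3 449/500
f(2y,3y) = ((2343/2500)/(449/500) − 1)/(1) = 98/2245 ≈ 4.3653%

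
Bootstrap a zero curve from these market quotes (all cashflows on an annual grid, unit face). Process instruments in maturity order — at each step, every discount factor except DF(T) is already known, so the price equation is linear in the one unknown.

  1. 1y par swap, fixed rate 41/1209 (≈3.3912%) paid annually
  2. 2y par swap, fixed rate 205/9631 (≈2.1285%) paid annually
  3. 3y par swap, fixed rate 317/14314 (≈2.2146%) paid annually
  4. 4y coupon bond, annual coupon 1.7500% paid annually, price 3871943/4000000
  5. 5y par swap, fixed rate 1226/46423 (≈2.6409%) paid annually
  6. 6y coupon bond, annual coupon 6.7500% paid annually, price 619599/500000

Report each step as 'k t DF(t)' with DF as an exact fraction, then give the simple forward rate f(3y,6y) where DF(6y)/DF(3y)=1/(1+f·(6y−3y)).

1 1 1209/1250
2 2 959/1000
3 3 4683/5000
4 4 9021/10000
5 5 4387/5000
6 6 8673/10000
f(3y,6y) = ((4683/5000)/(8673/10000) − 1)/(3) = 11/413 ≈ 2.6634%

step 1 [1y] swap r/1=41/1209: DF=(1 − 41/1209·(0))/(1+41/1209) = 1209/1250 ≈ 0.967200
step 2 [2y] swap r/1=205/9631: DF=(1 − 205/9631·(0.967200))/(1+205/9631) = 959/1000 ≈ 0.959000
step 3 [3y] swap r/1=317/14314: DF=(1 − 317/14314·(0.967200+0.959000))/(1+317/14314) = 4683/5000 ≈ 0.936600
step 4 [4y] bond c/1=7/400: DF=(3871943/4000000 − 7/400·(0.967200+0.959000+0.936600))/(1+7/400) = 9021/10000 ≈ 0.902100
step 5 [5y] swap r/1=1226/46423: DF=(1 − 1226/46423·(0.967200+0.959000+0.936600+0.902100))/(1+1226/46423) = 4387/5000 ≈ 0.877400
step 6 [6y] bond c/1=27/400: DF=(619599/500000 − 27/400·(0.967200+0.959000+0.936600+0.902100+0.877400))/(1+27/400) = 8673/10000 ≈ 0.867300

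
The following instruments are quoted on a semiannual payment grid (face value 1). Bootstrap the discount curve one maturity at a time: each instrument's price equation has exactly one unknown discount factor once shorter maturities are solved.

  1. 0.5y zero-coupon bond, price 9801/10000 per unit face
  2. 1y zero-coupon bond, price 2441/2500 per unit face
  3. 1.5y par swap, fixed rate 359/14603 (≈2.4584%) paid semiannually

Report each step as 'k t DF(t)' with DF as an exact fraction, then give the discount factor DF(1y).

1 1/2 9801/10000
2 1 2441/2500
3 3/2 9641/10000
DF(1y) = 2441/2500 ≈ 0.976400

step 1 [0.5y] zero: DF = P = 9801/10000 ≈ 0.980100
step 2 [1y] zero: DF = P = 2441/2500 ≈ 0.976400
step 3 [1.5y] swap r/2=359/29206: DF=(1 − 359/29206·(0.980100+0.976400))/(1+359/29206) = 9641/10000 ≈ 0.964100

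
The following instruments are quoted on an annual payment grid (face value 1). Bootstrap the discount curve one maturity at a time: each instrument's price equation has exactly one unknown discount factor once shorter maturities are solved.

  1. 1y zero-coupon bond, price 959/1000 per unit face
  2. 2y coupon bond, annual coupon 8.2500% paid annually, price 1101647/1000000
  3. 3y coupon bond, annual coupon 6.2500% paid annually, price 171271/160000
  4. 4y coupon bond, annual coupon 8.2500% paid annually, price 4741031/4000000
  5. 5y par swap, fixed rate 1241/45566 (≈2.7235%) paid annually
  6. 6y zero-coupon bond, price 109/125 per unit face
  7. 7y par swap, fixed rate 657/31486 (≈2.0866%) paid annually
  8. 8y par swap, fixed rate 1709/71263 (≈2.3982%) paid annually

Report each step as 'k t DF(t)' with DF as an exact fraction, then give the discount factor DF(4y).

step 1 [1y] zero: DF = P = 959/1000 ≈ 0.959000
step 2 [2y] bond c/1=33/400: DF=(1101647/1000000 − 33/400·(0.959000))/(1+33/400) = 4723/5000 ≈ 0.944600
step 3 [3y] bond c/1=1/16: DF=(171271/160000 − 1/16·(0.959000+0.944600))/(1+1/16) = 1791/2000 ≈ 0.895500
step 4 [4y] bond c/1=33/400: DF=(4741031/4000000 − 33/400·(0.959000+0.944600+0.895500))/(1+33/400) = 551/625 ≈ 0.881600
step 5 [5y] swap r/1=1241/45566: DF=(1 − 1241/45566·(0.959000+0.944600+0.895500+0.881600))/(1+1241/45566) = 8759/10000 ≈ 0.875900
step 6 [6y] zero: DF = P = 109/125 ≈ 0.872000
step 7 [7y] swap r/1=657/31486: DF=(1 − 657/31486·(0.959000+0.944600+0.895500+0.881600+0.875900+0.872000))/(1+657/31486) = 4343/5000 ≈ 0.868600
step 8 [8y] swap r/1=1709/71263: DF=(1 − 1709/71263·(0.959000+0.944600+0.895500+0.881600+0.875900+0.872000+0.868600))/(1+1709/71263) = 8291/10000 ≈ 0.829100

1 1 959/1000
2 2 4723/5000
3 3 1791/2000
4 4 551/625
5 5 8759/10000
6 6 109/125
7 7 4343/5000
8 8 8291/10000
DF(4y) = 551/625 ≈ 0.881600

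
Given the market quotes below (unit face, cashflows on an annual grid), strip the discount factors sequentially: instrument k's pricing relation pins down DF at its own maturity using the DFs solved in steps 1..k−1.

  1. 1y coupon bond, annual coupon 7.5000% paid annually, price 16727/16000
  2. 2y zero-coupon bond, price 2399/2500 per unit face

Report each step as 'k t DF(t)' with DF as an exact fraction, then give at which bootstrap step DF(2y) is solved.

step 1 [1y] bond c/1=3/40: DF=(16727/16000 − 3/40·(0))/(1+3/40) = 389/400 ≈ 0.972500
step 2 [2y] zero: DF = P = 2399/2500 ≈ 0.959600

1 1 389/400
2 2 2399/2500
DF(2y) is solved at step 2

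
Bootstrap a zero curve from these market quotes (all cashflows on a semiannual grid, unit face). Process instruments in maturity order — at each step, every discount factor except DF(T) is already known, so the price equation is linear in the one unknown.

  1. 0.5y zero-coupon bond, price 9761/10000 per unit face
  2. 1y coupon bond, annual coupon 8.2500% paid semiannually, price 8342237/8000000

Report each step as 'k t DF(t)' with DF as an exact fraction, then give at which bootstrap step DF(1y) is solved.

step 1 [0.5y] zero: DF = P = 9761/10000 ≈ 0.976100
step 2 [1y] bond c/2=33/800: DF=(8342237/8000000 − 33/800·(0.976100))/(1+33/800) = 2407/2500 ≈ 0.962800

1 1/2 9761/10000
2 1 2407/2500
DF(1y) is solved at step 2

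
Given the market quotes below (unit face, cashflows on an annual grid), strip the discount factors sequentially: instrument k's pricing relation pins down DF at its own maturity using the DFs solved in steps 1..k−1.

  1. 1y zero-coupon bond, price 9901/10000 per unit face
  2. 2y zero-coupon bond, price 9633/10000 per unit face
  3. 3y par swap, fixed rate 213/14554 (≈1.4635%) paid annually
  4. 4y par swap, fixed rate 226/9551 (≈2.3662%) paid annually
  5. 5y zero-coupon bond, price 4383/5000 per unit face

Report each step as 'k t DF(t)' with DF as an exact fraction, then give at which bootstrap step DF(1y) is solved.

step 1 [1y] zero: DF = P = 9901/10000 ≈ 0.990100
step 2 [2y] zero: DF = P = 9633/10000 ≈ 0.963300
step 3 [3y] swap r/1=213/14554: DF=(1 − 213/14554·(0.990100+0.963300))/(1+213/14554) = 4787/5000 ≈ 0.957400
step 4 [4y] swap r/1=226/9551: DF=(1 − 226/9551·(0.990100+0.963300+0.957400))/(1+226/9551) = 1137/1250 ≈ 0.909600
step 5 [5y] zero: DF = P = 4383/5000 ≈ 0.876600

1 1 9901/10000
2 2 9633/10000
3 3 4787/5000
4 4 1137/1250
5 5 4383/5000
DF(1y) is solved at step 1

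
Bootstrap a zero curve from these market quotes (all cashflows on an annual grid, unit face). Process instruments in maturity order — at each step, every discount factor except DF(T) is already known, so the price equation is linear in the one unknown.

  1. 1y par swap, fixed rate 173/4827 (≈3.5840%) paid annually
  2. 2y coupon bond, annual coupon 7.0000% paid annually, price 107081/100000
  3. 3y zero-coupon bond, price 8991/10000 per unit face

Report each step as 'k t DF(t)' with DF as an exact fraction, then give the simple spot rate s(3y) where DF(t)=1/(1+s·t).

step 1 [1y] swap r/1=173/4827: DF=(1 − 173/4827·(0))/(1+173/4827) = 4827/5000 ≈ 0.965400
step 2 [2y] bond c/1=7/100: DF=(107081/100000 − 7/100·(0.965400))/(1+7/100) = 586/625 ≈ 0.937600
step 3 [3y] zero: DF = P = 8991/10000 ≈ 0.899100

1 1 4827/5000
2 2 586/625
3 3 8991/10000
s(3y) = (1/(8991/10000) − 1)/(3) = 1009/26973 ≈ 3.7408%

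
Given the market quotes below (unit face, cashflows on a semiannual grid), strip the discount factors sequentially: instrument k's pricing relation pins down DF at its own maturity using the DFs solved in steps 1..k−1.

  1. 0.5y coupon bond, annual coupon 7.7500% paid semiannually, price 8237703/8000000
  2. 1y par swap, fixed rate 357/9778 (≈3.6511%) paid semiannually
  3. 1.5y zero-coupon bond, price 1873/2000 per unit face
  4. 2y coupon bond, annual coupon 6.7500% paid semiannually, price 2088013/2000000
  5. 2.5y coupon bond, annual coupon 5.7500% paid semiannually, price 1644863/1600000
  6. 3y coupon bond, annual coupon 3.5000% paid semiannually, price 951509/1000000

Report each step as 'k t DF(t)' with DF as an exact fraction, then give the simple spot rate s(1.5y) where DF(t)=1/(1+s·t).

1 1/2 9913/10000
2 1 9643/10000
3 3/2 1873/2000
4 2 1831/2000
5 5/2 8929/10000
6 3 8543/10000
s(1.5y) = (1/(1873/2000) − 1)/(3/2) = 254/5619 ≈ 4.5204%

step 1 [0.5y] bond c/2=31/800: DF=(8237703/8000000 − 31/800·(0))/(1+31/800) = 9913/10000 ≈ 0.991300
step 2 [1y] swap r/2=357/19556: DF=(1 − 357/19556·(0.991300))/(1+357/19556) = 9643/10000 ≈ 0.964300
step 3 [1.5y] zero: DF = P = 1873/2000 ≈ 0.936500
step 4 [2y] bond c/2=27/800: DF=(2088013/2000000 − 27/800·(0.991300+0.964300+0.936500))/(1+27/800) = 1831/2000 ≈ 0.915500
step 5 [2.5y] bond c/2=23/800: DF=(1644863/1600000 − 23/800·(0.991300+0.964300+0.936500+0.915500))/(1+23/800) = 8929/10000 ≈ 0.892900
step 6 [3y] bond c/2=7/400: DF=(951509/1000000 − 7/400·(0.991300+0.964300+0.936500+0.915500+0.892900))/(1+7/400) = 8543/10000 ≈ 0.854300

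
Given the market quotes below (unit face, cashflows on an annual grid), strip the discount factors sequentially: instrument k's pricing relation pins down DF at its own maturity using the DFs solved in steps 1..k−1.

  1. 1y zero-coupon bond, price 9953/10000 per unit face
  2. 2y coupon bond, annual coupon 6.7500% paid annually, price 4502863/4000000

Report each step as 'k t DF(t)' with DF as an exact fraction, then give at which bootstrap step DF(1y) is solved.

1 1 9953/10000
2 2 2479/2500
DF(1y) is solved at step 1

step 1 [1y] zero: DF = P = 9953/10000 ≈ 0.995300
step 2 [2y] bond c/1=27/400: DF=(4502863/4000000 − 27/400·(0.995300))/(1+27/400) = 2479/2500 ≈ 0.991600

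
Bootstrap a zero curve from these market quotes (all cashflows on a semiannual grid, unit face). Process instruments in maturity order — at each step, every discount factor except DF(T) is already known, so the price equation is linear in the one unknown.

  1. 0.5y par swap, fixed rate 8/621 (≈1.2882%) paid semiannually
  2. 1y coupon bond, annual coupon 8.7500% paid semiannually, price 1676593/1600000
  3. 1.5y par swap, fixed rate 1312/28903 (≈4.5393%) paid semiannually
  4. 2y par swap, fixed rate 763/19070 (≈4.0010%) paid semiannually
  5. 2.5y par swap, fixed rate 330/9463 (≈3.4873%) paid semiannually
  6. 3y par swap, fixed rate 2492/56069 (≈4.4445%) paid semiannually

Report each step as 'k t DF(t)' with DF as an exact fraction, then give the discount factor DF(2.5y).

1 1/2 621/625
2 1 9623/10000
3 3/2 584/625
4 2 9237/10000
5 5/2 367/400
6 3 4377/5000
DF(2.5y) = 367/400 ≈ 0.917500

step 1 [0.5y] swap r/2=4/621: DF=(1 − 4/621·(0))/(1+4/621) = 621/625 ≈ 0.993600
step 2 [1y] bond c/2=7/160: DF=(1676593/1600000 − 7/160·(0.993600))/(1+7/160) = 9623/10000 ≈ 0.962300
step 3 [1.5y] swap r/2=656/28903: DF=(1 − 656/28903·(0.993600+0.962300))/(1+656/28903) = 584/625 ≈ 0.934400
step 4 [2y] swap r/2=763/38140: DF=(1 − 763/38140·(0.993600+0.962300+0.934400))/(1+763/38140) = 9237/10000 ≈ 0.923700
step 5 [2.5y] swap r/2=165/9463: DF=(1 − 165/9463·(0.993600+0.962300+0.934400+0.923700))/(1+165/9463) = 367/400 ≈ 0.917500
step 6 [3y] swap r/2=1246/56069: DF=(1 − 1246/56069·(0.993600+0.962300+0.934400+0.923700+0.917500))/(1+1246/56069) = 4377/5000 ≈ 0.875400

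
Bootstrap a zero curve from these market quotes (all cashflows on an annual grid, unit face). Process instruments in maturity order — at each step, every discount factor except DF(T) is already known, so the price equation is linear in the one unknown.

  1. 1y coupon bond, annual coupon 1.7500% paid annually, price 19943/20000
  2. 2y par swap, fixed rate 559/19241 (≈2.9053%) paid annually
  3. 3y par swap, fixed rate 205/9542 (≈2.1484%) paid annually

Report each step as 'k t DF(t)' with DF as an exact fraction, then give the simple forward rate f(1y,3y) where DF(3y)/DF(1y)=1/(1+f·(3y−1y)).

1 1 49/50
2 2 9441/10000
3 3 1877/2000
f(1y,3y) = ((49/50)/(1877/2000) − 1)/(2) = 83/3754 ≈ 2.2110%

step 1 [1y] bond c/1=7/400: DF=(19943/20000 − 7/400·(0))/(1+7/400) = 49/50 ≈ 0.980000
step 2 [2y] swap r/1=559/19241: DF=(1 − 559/19241·(0.980000))/(1+559/19241) = 9441/10000 ≈ 0.944100
step 3 [3y] swap r/1=205/9542: DF=(1 − 205/9542·(0.980000+0.944100))/(1+205/9542) = 1877/2000 ≈ 0.938500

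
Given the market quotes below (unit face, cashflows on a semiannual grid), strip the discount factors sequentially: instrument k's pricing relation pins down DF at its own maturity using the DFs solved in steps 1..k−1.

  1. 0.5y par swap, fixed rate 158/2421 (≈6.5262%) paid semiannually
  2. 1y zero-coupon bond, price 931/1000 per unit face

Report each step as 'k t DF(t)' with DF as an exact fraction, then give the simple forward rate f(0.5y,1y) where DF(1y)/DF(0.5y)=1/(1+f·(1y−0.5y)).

step 1 [0.5y] swap r/2=79/2421: DF=(1 − 79/2421·(0))/(1+79/2421) = 2421/2500 ≈ 0.968400
step 2 [1y] zero: DF = P = 931/1000 ≈ 0.931000

1 1/2 2421/2500
2 1 931/1000
f(0.5y,1y) = ((2421/2500)/(931/1000) − 1)/(1/2) = 374/4655 ≈ 8.0344%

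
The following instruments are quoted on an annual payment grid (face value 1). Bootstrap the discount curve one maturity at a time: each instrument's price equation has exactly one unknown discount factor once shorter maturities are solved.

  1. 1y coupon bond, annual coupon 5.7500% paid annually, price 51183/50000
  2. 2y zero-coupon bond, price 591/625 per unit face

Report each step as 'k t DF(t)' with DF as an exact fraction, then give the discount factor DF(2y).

step 1 [1y] bond c/1=23/400: DF=(51183/50000 − 23/400·(0))/(1+23/400) = 121/125 ≈ 0.968000
step 2 [2y] zero: DF = P = 591/625 ≈ 0.945600

1 1 121/125
2 2 591/625
DF(2y) = 591/625 ≈ 0.945600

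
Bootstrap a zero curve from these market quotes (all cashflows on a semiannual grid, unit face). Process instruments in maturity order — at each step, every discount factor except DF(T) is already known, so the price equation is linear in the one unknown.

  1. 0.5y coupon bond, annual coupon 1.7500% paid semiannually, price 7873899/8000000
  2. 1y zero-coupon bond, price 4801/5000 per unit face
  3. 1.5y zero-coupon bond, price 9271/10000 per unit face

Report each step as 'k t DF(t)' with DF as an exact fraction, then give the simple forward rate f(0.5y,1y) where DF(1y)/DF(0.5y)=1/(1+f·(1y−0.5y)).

step 1 [0.5y] bond c/2=7/800: DF=(7873899/8000000 − 7/800·(0))/(1+7/800) = 9757/10000 ≈ 0.975700
step 2 [1y] zero: DF = P = 4801/5000 ≈ 0.960200
step 3 [1.5y] zero: DF = P = 9271/10000 ≈ 0.927100

1 1/2 9757/10000
2 1 4801/5000
3 3/2 9271/10000
f(0.5y,1y) = ((9757/10000)/(4801/5000) − 1)/(1/2) = 155/4801 ≈ 3.2285%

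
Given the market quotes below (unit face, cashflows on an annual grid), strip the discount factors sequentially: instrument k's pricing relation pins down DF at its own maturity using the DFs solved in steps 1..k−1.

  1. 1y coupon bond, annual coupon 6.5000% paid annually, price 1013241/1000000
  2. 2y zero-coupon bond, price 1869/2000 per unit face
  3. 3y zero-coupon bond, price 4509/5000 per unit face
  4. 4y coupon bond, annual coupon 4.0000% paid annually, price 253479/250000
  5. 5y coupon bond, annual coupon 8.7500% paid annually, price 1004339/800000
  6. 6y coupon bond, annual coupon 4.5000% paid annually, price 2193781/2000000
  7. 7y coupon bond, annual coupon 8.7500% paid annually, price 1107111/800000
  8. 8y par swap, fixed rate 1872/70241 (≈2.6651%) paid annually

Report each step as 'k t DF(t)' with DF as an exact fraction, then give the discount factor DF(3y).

step 1 [1y] bond c/1=13/200: DF=(1013241/1000000 − 13/200·(0))/(1+13/200) = 4757/5000 ≈ 0.951400
step 2 [2y] zero: DF = P = 1869/2000 ≈ 0.934500
step 3 [3y] zero: DF = P = 4509/5000 ≈ 0.901800
step 4 [4y] bond c/1=1/25: DF=(253479/250000 − 1/25·(0.951400+0.934500+0.901800))/(1+1/25) = 8677/10000 ≈ 0.867700
step 5 [5y] bond c/1=7/80: DF=(1004339/800000 − 7/80·(0.951400+0.934500+0.901800+0.867700))/(1+7/80) = 8603/10000 ≈ 0.860300
step 6 [6y] bond c/1=9/200: DF=(2193781/2000000 − 9/200·(0.951400+0.934500+0.901800+0.867700+0.860300))/(1+9/200) = 1069/1250 ≈ 0.855200
step 7 [7y] bond c/1=7/80: DF=(1107111/800000 − 7/80·(0.951400+0.934500+0.901800+0.867700+0.860300+0.855200))/(1+7/80) = 2101/2500 ≈ 0.840400
step 8 [8y] swap r/1=1872/70241: DF=(1 − 1872/70241·(0.951400+0.934500+0.901800+0.867700+0.860300+0.855200+0.840400))/(1+1872/70241) = 508/625 ≈ 0.812800

1 1 4757/5000
2 2 1869/2000
3 3 4509/5000
4 4 8677/10000
5 5 8603/10000
6 6 1069/1250
7 7 2101/2500
8 8 508/625
DF(3y) = 4509/5000 ≈ 0.901800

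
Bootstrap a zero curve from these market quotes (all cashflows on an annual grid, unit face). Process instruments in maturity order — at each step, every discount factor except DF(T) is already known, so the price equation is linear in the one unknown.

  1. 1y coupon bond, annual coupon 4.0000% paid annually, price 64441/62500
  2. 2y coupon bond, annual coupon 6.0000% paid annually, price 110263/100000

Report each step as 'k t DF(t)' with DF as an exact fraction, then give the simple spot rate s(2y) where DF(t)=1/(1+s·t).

step 1 [1y] bond c/1=1/25: DF=(64441/62500 − 1/25·(0))/(1+1/25) = 4957/5000 ≈ 0.991400
step 2 [2y] bond c/1=3/50: DF=(110263/100000 − 3/50·(0.991400))/(1+3/50) = 9841/10000 ≈ 0.984100

1 1 4957/5000
2 2 9841/10000
s(2y) = (1/(9841/10000) − 1)/(2) = 159/19682 ≈ 0.8078%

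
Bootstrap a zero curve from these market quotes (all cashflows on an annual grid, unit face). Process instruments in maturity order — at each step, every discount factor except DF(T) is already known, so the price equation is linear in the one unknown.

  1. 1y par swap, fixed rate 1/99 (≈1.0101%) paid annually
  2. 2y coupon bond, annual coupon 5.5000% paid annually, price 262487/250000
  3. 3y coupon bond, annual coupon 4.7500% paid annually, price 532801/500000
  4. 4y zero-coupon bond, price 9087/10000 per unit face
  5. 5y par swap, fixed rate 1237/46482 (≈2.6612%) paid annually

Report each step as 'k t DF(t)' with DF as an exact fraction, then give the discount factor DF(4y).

1 1 99/100
2 2 2359/2500
3 3 581/625
4 4 9087/10000
5 5 8763/10000
DF(4y) = 9087/10000 ≈ 0.908700

step 1 [1y] swap r/1=1/99: DF=(1 − 1/99·(0))/(1+1/99) = 99/100 ≈ 0.990000
step 2 [2y] bond c/1=11/200: DF=(262487/250000 − 11/200·(0.990000))/(1+11/200) = 2359/2500 ≈ 0.943600
step 3 [3y] bond c/1=19/400: DF=(532801/500000 − 19/400·(0.990000+0.943600))/(1+19/400) = 581/625 ≈ 0.929600
step 4 [4y] zero: DF = P = 9087/10000 ≈ 0.908700
step 5 [5y] swap r/1=1237/46482: DF=(1 − 1237/46482·(0.990000+0.943600+0.929600+0.908700))/(1+1237/46482) = 8763/10000 ≈ 0.876300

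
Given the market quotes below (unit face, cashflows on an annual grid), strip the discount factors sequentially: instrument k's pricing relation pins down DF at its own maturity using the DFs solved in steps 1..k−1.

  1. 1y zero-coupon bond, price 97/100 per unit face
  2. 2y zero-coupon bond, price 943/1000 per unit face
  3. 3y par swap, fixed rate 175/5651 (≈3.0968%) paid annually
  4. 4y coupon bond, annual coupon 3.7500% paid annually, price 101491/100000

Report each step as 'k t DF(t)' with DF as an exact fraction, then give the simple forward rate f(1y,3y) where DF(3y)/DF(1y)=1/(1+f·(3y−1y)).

1 1 97/100
2 2 943/1000
3 3 73/80
4 4 8761/10000
f(1y,3y) = ((97/100)/(73/80) − 1)/(2) = 23/730 ≈ 3.1507%

step 1 [1y] zero: DF = P = 97/100 ≈ 0.970000
step 2 [2y] zero: DF = P = 943/1000 ≈ 0.943000
step 3 [3y] swap r/1=175/5651: DF=(1 − 175/5651·(0.970000+0.943000))/(1+175/5651) = 73/80 ≈ 0.912500
step 4 [4y] bond c/1=3/80: DF=(101491/100000 − 3/80·(0.970000+0.943000+0.912500))/(1+3/80) = 8761/10000 ≈ 0.876100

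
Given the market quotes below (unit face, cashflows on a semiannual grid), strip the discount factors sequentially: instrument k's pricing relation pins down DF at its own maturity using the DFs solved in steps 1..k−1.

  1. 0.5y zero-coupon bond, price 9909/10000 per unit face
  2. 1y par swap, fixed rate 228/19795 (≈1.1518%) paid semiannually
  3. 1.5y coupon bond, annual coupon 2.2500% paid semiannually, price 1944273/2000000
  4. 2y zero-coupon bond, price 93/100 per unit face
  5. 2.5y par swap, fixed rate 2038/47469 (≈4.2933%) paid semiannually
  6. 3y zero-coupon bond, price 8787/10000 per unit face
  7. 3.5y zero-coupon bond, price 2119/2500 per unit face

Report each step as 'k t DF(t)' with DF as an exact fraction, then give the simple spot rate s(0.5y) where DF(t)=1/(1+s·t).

step 1 [0.5y] zero: DF = P = 9909/10000 ≈ 0.990900
step 2 [1y] swap r/2=114/19795: DF=(1 − 114/19795·(0.990900))/(1+114/19795) = 4943/5000 ≈ 0.988600
step 3 [1.5y] bond c/2=9/800: DF=(1944273/2000000 − 9/800·(0.990900+0.988600))/(1+9/800) = 9393/10000 ≈ 0.939300
step 4 [2y] zero: DF = P = 93/100 ≈ 0.930000
step 5 [2.5y] swap r/2=1019/47469: DF=(1 − 1019/47469·(0.990900+0.988600+0.939300+0.930000))/(1+1019/47469) = 8981/10000 ≈ 0.898100
step 6 [3y] zero: DF = P = 8787/10000 ≈ 0.878700
step 7 [3.5y] zero: DF = P = 2119/2500 ≈ 0.847600

1 1/2 9909/10000
2 1 4943/5000
3 3/2 9393/10000
4 2 93/100
5 5/2 8981/10000
6 3 8787/10000
7 7/2 2119/2500
s(0.5y) = (1/(9909/10000) − 1)/(1/2) = 182/9909 ≈ 1.8367%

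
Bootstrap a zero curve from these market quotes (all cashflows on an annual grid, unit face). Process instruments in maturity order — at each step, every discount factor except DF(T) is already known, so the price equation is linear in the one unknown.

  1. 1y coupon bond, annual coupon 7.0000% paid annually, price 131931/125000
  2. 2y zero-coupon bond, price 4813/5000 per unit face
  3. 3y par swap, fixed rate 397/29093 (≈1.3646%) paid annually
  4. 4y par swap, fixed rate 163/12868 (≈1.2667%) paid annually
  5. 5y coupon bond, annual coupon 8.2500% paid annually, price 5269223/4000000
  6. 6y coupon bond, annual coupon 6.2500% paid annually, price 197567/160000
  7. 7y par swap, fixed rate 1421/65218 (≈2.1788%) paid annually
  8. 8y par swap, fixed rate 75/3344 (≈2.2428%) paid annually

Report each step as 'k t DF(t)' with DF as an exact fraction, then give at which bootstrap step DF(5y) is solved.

step 1 [1y] bond c/1=7/100: DF=(131931/125000 − 7/100·(0))/(1+7/100) = 1233/1250 ≈ 0.986400
step 2 [2y] zero: DF = P = 4813/5000 ≈ 0.962600
step 3 [3y] swap r/1=397/29093: DF=(1 − 397/29093·(0.986400+0.962600))/(1+397/29093) = 9603/10000 ≈ 0.960300
step 4 [4y] swap r/1=163/12868: DF=(1 − 163/12868·(0.986400+0.962600+0.960300))/(1+163/12868) = 9511/10000 ≈ 0.951100
step 5 [5y] bond c/1=33/400: DF=(5269223/4000000 − 33/400·(0.986400+0.962600+0.960300+0.951100))/(1+33/400) = 9227/10000 ≈ 0.922700
step 6 [6y] bond c/1=1/16: DF=(197567/160000 − 1/16·(0.986400+0.962600+0.960300+0.951100+0.922700))/(1+1/16) = 1101/1250 ≈ 0.880800
step 7 [7y] swap r/1=1421/65218: DF=(1 − 1421/65218·(0.986400+0.962600+0.960300+0.951100+0.922700+0.880800))/(1+1421/65218) = 8579/10000 ≈ 0.857900
step 8 [8y] swap r/1=75/3344: DF=(1 − 75/3344·(0.986400+0.962600+0.960300+0.951100+0.922700+0.880800+0.857900))/(1+75/3344) = 167/200 ≈ 0.835000

1 1 1233/1250
2 2 4813/5000
3 3 9603/10000
4 4 9511/10000
5 5 9227/10000
6 6 1101/1250
7 7 8579/10000
8 8 167/200
DF(5y) is solved at step 5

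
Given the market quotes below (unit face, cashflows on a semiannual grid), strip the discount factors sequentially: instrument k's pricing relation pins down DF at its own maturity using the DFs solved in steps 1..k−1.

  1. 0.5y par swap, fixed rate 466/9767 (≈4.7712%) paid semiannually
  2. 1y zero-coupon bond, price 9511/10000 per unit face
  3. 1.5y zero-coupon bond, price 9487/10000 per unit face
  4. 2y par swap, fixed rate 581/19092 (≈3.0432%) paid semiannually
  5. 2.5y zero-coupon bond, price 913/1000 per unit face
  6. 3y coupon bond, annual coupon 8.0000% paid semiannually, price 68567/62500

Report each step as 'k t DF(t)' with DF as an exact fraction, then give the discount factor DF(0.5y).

1 1/2 9767/10000
2 1 9511/10000
3 3/2 9487/10000
4 2 9419/10000
5 5/2 913/1000
6 3 8729/10000
DF(0.5y) = 9767/10000 ≈ 0.976700

step 1 [0.5y] swap r/2=233/9767: DF=(1 − 233/9767·(0))/(1+233/9767) = 9767/10000 ≈ 0.976700
step 2 [1y] zero: DF = P = 9511/10000 ≈ 0.951100
step 3 [1.5y] zero: DF = P = 9487/10000 ≈ 0.948700
step 4 [2y] swap r/2=581/38184: DF=(1 − 581/38184·(0.976700+0.951100+0.948700))/(1+581/38184) = 9419/10000 ≈ 0.941900
step 5 [2.5y] zero: DF = P = 913/1000 ≈ 0.913000
step 6 [3y] bond c/2=1/25: DF=(68567/62500 − 1/25·(0.976700+0.951100+0.948700+0.941900+0.913000))/(1+1/25) = 8729/10000 ≈ 0.872900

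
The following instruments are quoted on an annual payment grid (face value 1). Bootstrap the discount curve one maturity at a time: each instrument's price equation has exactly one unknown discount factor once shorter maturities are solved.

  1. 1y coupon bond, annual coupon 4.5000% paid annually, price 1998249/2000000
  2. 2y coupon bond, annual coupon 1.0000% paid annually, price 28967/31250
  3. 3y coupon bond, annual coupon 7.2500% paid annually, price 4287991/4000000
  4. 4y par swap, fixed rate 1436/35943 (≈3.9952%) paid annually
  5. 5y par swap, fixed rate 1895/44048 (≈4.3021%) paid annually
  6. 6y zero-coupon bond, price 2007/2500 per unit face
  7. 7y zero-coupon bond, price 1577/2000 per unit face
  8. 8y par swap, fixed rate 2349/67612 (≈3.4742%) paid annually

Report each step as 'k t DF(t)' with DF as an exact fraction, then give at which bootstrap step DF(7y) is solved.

1 1 9561/10000
2 2 9083/10000
3 3 1747/2000
4 4 2141/2500
5 5 1621/2000
6 6 2007/2500
7 7 1577/2000
8 8 7651/10000
DF(7y) is solved at step 7

step 1 [1y] bond c/1=9/200: DF=(1998249/2000000 − 9/200·(0))/(1+9/200) = 9561/10000 ≈ 0.956100
step 2 [2y] bond c/1=1/100: DF=(28967/31250 − 1/100·(0.956100))/(1+1/100) = 9083/10000 ≈ 0.908300
step 3 [3y] bond c/1=29/400: DF=(4287991/4000000 − 29/400·(0.956100+0.908300))/(1+29/400) = 1747/2000 ≈ 0.873500
step 4 [4y] swap r/1=1436/35943: DF=(1 − 1436/35943·(0.956100+0.908300+0.873500))/(1+1436/35943) = 2141/2500 ≈ 0.856400
step 5 [5y] swap r/1=1895/44048: DF=(1 − 1895/44048·(0.956100+0.908300+0.873500+0.856400))/(1+1895/44048) = 1621/2000 ≈ 0.810500
step 6 [6y] zero: DF = P = 2007/2500 ≈ 0.802800
step 7 [7y] zero: DF = P = 1577/2000 ≈ 0.788500
step 8 [8y] swap r/1=2349/67612: DF=(1 − 2349/67612·(0.956100+0.908300+0.873500+0.856400+0.810500+0.802800+0.788500))/(1+2349/67612) = 7651/10000 ≈ 0.765100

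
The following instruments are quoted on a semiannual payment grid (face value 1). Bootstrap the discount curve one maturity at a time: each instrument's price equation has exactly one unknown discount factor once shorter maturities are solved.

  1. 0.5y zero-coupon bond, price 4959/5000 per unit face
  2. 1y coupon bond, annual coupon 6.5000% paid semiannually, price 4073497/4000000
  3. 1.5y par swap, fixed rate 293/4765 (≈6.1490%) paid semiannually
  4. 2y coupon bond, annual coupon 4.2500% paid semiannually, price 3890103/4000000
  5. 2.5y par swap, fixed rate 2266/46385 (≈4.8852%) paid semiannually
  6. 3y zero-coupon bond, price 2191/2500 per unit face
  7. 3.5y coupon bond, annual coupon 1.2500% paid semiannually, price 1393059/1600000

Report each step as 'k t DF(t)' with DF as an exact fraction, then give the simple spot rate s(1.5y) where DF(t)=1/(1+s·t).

1 1/2 4959/5000
2 1 9551/10000
3 3/2 9121/10000
4 2 558/625
5 5/2 8867/10000
6 3 2191/2500
7 7/2 831/1000
s(1.5y) = (1/(9121/10000) − 1)/(3/2) = 586/9121 ≈ 6.4247%

step 1 [0.5y] zero: DF = P = 4959/5000 ≈ 0.991800
step 2 [1y] bond c/2=13/400: DF=(4073497/4000000 − 13/400·(0.991800))/(1+13/400) = 9551/10000 ≈ 0.955100
step 3 [1.5y] swap r/2=293/9530: DF=(1 − 293/9530·(0.991800+0.955100))/(1+293/9530) = 9121/10000 ≈ 0.912100
step 4 [2y] bond c/2=17/800: DF=(3890103/4000000 − 17/800·(0.991800+0.955100+0.912100))/(1+17/800) = 558/625 ≈ 0.892800
step 5 [2.5y] swap r/2=1133/46385: DF=(1 − 1133/46385·(0.991800+0.955100+0.912100+0.892800))/(1+1133/46385) = 8867/10000 ≈ 0.886700
step 6 [3y] zero: DF = P = 2191/2500 ≈ 0.876400
step 7 [3.5y] bond c/2=1/160: DF=(1393059/1600000 − 1/160·(0.991800+0.955100+0.912100+0.892800+0.886700+0.876400))/(1+1/160) = 831/1000 ≈ 0.831000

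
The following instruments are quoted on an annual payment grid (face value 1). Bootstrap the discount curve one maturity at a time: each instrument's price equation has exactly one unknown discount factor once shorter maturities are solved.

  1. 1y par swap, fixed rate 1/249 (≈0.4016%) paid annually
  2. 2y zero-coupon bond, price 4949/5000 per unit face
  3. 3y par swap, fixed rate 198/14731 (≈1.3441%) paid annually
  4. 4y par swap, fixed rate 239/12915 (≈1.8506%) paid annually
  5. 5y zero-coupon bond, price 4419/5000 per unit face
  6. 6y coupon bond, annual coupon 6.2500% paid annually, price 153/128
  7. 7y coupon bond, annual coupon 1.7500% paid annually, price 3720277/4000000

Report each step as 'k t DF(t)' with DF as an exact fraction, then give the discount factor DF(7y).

step 1 [1y] swap r/1=1/249: DF=(1 − 1/249·(0))/(1+1/249) = 249/250 ≈ 0.996000
step 2 [2y] zero: DF = P = 4949/5000 ≈ 0.989800
step 3 [3y] swap r/1=198/14731: DF=(1 − 198/14731·(0.996000+0.989800))/(1+198/14731) = 2401/2500 ≈ 0.960400
step 4 [4y] swap r/1=239/12915: DF=(1 − 239/12915·(0.996000+0.989800+0.960400))/(1+239/12915) = 9283/10000 ≈ 0.928300
step 5 [5y] zero: DF = P = 4419/5000 ≈ 0.883800
step 6 [6y] bond c/1=1/16: DF=(153/128 − 1/16·(0.996000+0.989800+0.960400+0.928300+0.883800))/(1+1/16) = 8451/10000 ≈ 0.845100
step 7 [7y] bond c/1=7/400: DF=(3720277/4000000 − 7/400·(0.996000+0.989800+0.960400+0.928300+0.883800+0.845100))/(1+7/400) = 8177/10000 ≈ 0.817700

1 1 249/250
2 2 4949/5000
3 3 2401/2500
4 4 9283/10000
5 5 4419/5000
6 6 8451/10000
7 7 8177/10000
DF(7y) = 8177/10000 ≈ 0.817700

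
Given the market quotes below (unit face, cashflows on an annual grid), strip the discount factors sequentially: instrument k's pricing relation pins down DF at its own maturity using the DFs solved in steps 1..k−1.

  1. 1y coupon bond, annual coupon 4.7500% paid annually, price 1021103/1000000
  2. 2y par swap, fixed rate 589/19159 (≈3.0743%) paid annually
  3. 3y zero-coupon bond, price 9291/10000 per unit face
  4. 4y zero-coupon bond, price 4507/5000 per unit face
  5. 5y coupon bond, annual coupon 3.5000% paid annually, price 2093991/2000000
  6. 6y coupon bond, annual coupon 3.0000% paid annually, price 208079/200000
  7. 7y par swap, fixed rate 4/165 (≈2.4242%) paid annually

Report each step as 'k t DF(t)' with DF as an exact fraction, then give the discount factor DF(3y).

step 1 [1y] bond c/1=19/400: DF=(1021103/1000000 − 19/400·(0))/(1+19/400) = 2437/2500 ≈ 0.974800
step 2 [2y] swap r/1=589/19159: DF=(1 − 589/19159·(0.974800))/(1+589/19159) = 9411/10000 ≈ 0.941100
step 3 [3y] zero: DF = P = 9291/10000 ≈ 0.929100
step 4 [4y] zero: DF = P = 4507/5000 ≈ 0.901400
step 5 [5y] bond c/1=7/200: DF=(2093991/2000000 − 7/200·(0.974800+0.941100+0.929100+0.901400))/(1+7/200) = 8849/10000 ≈ 0.884900
step 6 [6y] bond c/1=3/100: DF=(208079/200000 − 3/100·(0.974800+0.941100+0.929100+0.901400+0.884900))/(1+3/100) = 547/625 ≈ 0.875200
step 7 [7y] swap r/1=4/165: DF=(1 − 4/165·(0.974800+0.941100+0.929100+0.901400+0.884900+0.875200))/(1+4/165) = 423/500 ≈ 0.846000

1 1 2437/2500
2 2 9411/10000
3 3 9291/10000
4 4 4507/5000
5 5 8849/10000
6 6 547/625
7 7 423/500
DF(3y) = 9291/10000 ≈ 0.929100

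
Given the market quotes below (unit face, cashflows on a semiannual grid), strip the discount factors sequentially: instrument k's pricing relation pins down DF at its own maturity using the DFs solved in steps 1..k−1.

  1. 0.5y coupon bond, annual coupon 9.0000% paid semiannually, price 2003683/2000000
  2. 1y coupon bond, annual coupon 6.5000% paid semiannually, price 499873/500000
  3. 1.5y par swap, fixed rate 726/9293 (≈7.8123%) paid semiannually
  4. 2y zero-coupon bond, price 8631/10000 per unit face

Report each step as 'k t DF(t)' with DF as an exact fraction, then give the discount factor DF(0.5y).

1 1/2 9587/10000
2 1 9381/10000
3 3/2 8911/10000
4 2 8631/10000
DF(0.5y) = 9587/10000 ≈ 0.958700

step 1 [0.5y] bond c/2=9/200: DF=(2003683/2000000 − 9/200·(0))/(1+9/200) = 9587/10000 ≈ 0.958700
step 2 [1y] bond c/2=13/400: DF=(499873/500000 − 13/400·(0.958700))/(1+13/400) = 9381/10000 ≈ 0.938100
step 3 [1.5y] swap r/2=363/9293: DF=(1 − 363/9293·(0.958700+0.938100))/(1+363/9293) = 8911/10000 ≈ 0.891100
step 4 [2y] zero: DF = P = 8631/10000 ≈ 0.863100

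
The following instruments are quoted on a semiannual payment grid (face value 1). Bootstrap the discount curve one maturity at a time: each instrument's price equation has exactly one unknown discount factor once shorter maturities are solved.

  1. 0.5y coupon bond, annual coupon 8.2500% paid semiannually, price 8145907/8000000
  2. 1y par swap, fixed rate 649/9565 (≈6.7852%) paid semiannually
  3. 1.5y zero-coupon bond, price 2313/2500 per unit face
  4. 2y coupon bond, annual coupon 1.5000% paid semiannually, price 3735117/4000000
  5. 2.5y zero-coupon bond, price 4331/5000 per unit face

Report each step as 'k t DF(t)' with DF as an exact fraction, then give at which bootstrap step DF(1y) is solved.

1 1/2 9779/10000
2 1 9351/10000
3 3/2 2313/2500
4 2 9057/10000
5 5/2 4331/5000
DF(1y) is solved at step 2

step 1 [0.5y] bond c/2=33/800: DF=(8145907/8000000 − 33/800·(0))/(1+33/800) = 9779/10000 ≈ 0.977900
step 2 [1y] swap r/2=649/19130: DF=(1 − 649/19130·(0.977900))/(1+649/19130) = 9351/10000 ≈ 0.935100
step 3 [1.5y] zero: DF = P = 2313/2500 ≈ 0.925200
step 4 [2y] bond c/2=3/400: DF=(3735117/4000000 − 3/400·(0.977900+0.935100+0.925200))/(1+3/400) = 9057/10000 ≈ 0.905700
step 5 [2.5y] zero: DF = P = 4331/5000 ≈ 0.866200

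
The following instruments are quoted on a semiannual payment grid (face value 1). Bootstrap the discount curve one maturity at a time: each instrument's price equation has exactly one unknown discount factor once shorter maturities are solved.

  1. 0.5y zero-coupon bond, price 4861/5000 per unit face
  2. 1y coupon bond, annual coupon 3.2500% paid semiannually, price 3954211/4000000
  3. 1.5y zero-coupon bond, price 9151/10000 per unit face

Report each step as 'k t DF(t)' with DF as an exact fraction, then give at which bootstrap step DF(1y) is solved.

step 1 [0.5y] zero: DF = P = 4861/5000 ≈ 0.972200
step 2 [1y] bond c/2=13/800: DF=(3954211/4000000 − 13/800·(0.972200))/(1+13/800) = 2393/2500 ≈ 0.957200
step 3 [1.5y] zero: DF = P = 9151/10000 ≈ 0.915100

1 1/2 4861/5000
2 1 2393/2500
3 3/2 9151/10000
DF(1y) is solved at step 2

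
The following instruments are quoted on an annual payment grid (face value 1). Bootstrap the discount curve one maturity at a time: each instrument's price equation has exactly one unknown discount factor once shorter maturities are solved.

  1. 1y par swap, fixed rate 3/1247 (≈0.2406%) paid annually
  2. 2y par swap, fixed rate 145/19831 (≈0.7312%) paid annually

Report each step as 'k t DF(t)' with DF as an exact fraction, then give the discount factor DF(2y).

step 1 [1y] swap r/1=3/1247: DF=(1 − 3/1247·(0))/(1+3/1247) = 1247/1250 ≈ 0.997600
step 2 [2y] swap r/1=145/19831: DF=(1 − 145/19831·(0.997600))/(1+145/19831) = 1971/2000 ≈ 0.985500

1 1 1247/1250
2 2 1971/2000
DF(2y) = 1971/2000 ≈ 0.985500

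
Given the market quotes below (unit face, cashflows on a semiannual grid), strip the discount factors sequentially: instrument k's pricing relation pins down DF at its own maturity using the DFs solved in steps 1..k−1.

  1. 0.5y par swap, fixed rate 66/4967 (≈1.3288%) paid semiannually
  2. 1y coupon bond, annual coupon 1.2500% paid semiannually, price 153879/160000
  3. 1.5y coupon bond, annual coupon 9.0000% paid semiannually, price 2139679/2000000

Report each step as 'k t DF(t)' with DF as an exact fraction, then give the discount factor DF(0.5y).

1 1/2 4967/5000
2 1 1187/1250
3 3/2 9401/10000
DF(0.5y) = 4967/5000 ≈ 0.993400

step 1 [0.5y] swap r/2=33/4967: DF=(1 − 33/4967·(0))/(1+33/4967) = 4967/5000 ≈ 0.993400
step 2 [1y] bond c/2=1/160: DF=(153879/160000 − 1/160·(0.993400))/(1+1/160) = 1187/1250 ≈ 0.949600
step 3 [1.5y] bond c/2=9/200: DF=(2139679/2000000 − 9/200·(0.993400+0.949600))/(1+9/200) = 9401/10000 ≈ 0.940100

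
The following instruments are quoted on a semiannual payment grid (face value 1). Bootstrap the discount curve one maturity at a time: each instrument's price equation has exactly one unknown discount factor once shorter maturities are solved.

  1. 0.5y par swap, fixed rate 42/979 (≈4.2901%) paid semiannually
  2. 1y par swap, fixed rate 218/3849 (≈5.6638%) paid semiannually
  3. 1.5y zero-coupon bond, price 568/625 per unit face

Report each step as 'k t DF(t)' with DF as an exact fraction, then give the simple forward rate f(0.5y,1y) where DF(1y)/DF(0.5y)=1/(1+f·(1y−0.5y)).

step 1 [0.5y] swap r/2=21/979: DF=(1 − 21/979·(0))/(1+21/979) = 979/1000 ≈ 0.979000
step 2 [1y] swap r/2=109/3849: DF=(1 − 109/3849·(0.979000))/(1+109/3849) = 1891/2000 ≈ 0.945500
step 3 [1.5y] zero: DF = P = 568/625 ≈ 0.908800

1 1/2 979/1000
2 1 1891/2000
3 3/2 568/625
f(0.5y,1y) = ((979/1000)/(1891/2000) − 1)/(1/2) = 134/1891 ≈ 7.0862%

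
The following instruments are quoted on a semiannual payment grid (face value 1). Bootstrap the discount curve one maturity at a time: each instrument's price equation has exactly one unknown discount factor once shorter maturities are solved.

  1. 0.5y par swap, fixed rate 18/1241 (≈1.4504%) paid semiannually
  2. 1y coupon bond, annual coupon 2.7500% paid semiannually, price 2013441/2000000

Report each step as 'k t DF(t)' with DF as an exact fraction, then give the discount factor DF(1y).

1 1/2 1241/1250
2 1 2449/2500
DF(1y) = 2449/2500 ≈ 0.979600

step 1 [0.5y] swap r/2=9/1241: DF=(1 − 9/1241·(0))/(1+9/1241) = 1241/1250 ≈ 0.992800
step 2 [1y] bond c/2=11/800: DF=(2013441/2000000 − 11/800·(0.992800))/(1+11/800) = 2449/2500 ≈ 0.979600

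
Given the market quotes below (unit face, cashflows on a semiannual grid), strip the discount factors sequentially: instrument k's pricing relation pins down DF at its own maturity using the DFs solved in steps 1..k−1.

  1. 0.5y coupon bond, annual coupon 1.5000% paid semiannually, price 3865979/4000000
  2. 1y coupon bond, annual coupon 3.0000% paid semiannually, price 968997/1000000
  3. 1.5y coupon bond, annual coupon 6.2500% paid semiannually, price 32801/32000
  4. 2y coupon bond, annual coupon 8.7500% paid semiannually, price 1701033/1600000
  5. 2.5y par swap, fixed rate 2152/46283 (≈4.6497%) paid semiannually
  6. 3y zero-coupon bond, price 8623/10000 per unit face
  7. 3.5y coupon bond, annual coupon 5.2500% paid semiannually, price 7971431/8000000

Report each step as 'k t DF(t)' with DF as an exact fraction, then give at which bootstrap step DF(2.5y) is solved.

step 1 [0.5y] bond c/2=3/400: DF=(3865979/4000000 − 3/400·(0))/(1+3/400) = 9593/10000 ≈ 0.959300
step 2 [1y] bond c/2=3/200: DF=(968997/1000000 − 3/200·(0.959300))/(1+3/200) = 1881/2000 ≈ 0.940500
step 3 [1.5y] bond c/2=1/32: DF=(32801/32000 − 1/32·(0.959300+0.940500))/(1+1/32) = 2341/2500 ≈ 0.936400
step 4 [2y] bond c/2=7/160: DF=(1701033/1600000 − 7/160·(0.959300+0.940500+0.936400))/(1+7/160) = 8997/10000 ≈ 0.899700
step 5 [2.5y] swap r/2=1076/46283: DF=(1 − 1076/46283·(0.959300+0.940500+0.936400+0.899700))/(1+1076/46283) = 2231/2500 ≈ 0.892400
step 6 [3y] zero: DF = P = 8623/10000 ≈ 0.862300
step 7 [3.5y] bond c/2=21/800: DF=(7971431/8000000 − 21/800·(0.959300+0.940500+0.936400+0.899700+0.892400+0.862300))/(1+21/800) = 1661/2000 ≈ 0.830500

1 1/2 9593/10000
2 1 1881/2000
3 3/2 2341/2500
4 2 8997/10000
5 5/2 2231/2500
6 3 8623/10000
7 7/2 1661/2000
DF(2.5y) is solved at step 5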